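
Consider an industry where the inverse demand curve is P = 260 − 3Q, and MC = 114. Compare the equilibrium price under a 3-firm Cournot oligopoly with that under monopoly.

Cournot: P = 150.5; Monopoly: P = 187

Cournot with 3 identical firms: the symmetric best-response condition is 260 − 12q = 114. Each firm produces q = 73/6, total output Q = 36.5, price P = 150.5.
A monopolist chooses Q where MR = MC. MR = 260 − 6Q; setting this equal to 114 gives Q = 73/3 and P = 187.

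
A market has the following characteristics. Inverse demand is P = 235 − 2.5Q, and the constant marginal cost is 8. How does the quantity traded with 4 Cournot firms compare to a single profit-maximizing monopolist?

Cournot: Q = 72.64; Monopoly: Q = 45.4

Cournot with 4 identical firms: the symmetric best-response condition is 235 − 12.5q = 8. Each firm produces q = 18.16, total output Q = 72.64, price P = 53.4.
Monopoly sets MR = MC: 235 − 5Q = 8 ⇒ Q = 45.4, P = 235 − 2.5·45.4 = 121.5.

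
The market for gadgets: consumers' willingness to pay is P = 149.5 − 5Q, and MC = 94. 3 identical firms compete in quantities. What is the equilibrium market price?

With 3 symmetric Cournot firms, each firm's FOC gives 149.5 − 20q = 94, so q = 2.775, Q = 3·2.775 = 8.325, and P = 107.875.

P = 107.875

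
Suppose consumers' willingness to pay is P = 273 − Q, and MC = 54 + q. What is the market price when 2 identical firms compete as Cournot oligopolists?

P = 163.5

With 2 symmetric Cournot firms, each firm's FOC gives 273 − 3q = 54 + q, so q = 54.75, Q = 2·54.75 = 109.5, and P = 163.5.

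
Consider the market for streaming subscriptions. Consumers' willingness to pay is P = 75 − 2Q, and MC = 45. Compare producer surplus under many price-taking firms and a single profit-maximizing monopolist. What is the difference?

Producer surplus rises by 112.5

Perfect competition: P = MC = 45, so 75 − 2Q = 45 and Q = 15.
PS = (45 − 45)·15 = 0.
The monopolist equates marginal revenue to marginal cost: 75 − 4Q = 45, so Q = 7.5. From demand, P = 60.
PS = (60 − 45)·7.5 = 112.5.
Change in producer surplus: 112.5 − 0 = 112.5.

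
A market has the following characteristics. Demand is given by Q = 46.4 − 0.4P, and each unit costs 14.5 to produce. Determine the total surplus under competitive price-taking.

Inverting demand: P = 116 − 2.5Q.
Under competition P = MC = 14.5, so Q = (116 − 14.5)/2.5 = 40.6.
CS = ½·(116 − 14.5)·40.6 = 2060.45; PS = (14.5 − 14.5)·40.6 = 0; TS = 2060.45.

TS = 2060.45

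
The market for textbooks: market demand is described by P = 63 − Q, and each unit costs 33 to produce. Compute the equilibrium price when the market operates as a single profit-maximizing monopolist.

The monopolist equates marginal revenue to marginal cost: 63 − 2Q = 33, so Q = 15. From demand, P = 48.

P = 48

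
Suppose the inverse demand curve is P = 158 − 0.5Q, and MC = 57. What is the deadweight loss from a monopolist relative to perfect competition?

Competitive firms price at marginal cost: P = 57, giving Q = 202.
The monopolist equates marginal revenue to marginal cost: 158 − Q = 57, so Q = 101. From demand, P = 107.5.
DWL is the triangle between Q = 101 and Q = 202: ½·(202 − 101)·(107.5 − 57) = 2550.25.

DWL = 2550.25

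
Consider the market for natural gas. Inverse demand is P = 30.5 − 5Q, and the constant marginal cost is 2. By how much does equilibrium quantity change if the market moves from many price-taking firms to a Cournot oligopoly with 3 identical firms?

Perfect competition: P = MC = 2, so 30.5 − 5Q = 2 and Q = 5.7.
With 3 symmetric Cournot firms, each firm's FOC gives 30.5 − 20q = 2, so q = 1.425, Q = 3·1.425 = 4.275, and P = 9.125.
Change in equilibrium quantity: 4.275 − 5.7 = −1.425.

Equilibrium quantity falls by 1.425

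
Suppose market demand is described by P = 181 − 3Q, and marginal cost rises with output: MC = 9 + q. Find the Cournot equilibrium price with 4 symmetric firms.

Cournot with 4 identical firms: the symmetric best-response condition is 181 − 15q = 9 + q. Each firm produces q = 10.75, total output Q = 43, price P = 52.

P = 52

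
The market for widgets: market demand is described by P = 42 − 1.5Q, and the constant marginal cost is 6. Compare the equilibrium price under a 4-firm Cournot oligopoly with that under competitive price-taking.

Cournot: P = 13.2; Competition: P = 6

Cournot with 4 identical firms: the symmetric best-response condition is 42 − 7.5q = 6. Each firm produces q = 4.8, total output Q = 19.2, price P = 13.2.
Competitive firms price at marginal cost: P = 6, giving Q = 24.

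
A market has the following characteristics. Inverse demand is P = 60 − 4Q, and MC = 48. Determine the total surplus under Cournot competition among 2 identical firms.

In a 2-firm Cournot equilibrium, symmetry and the first-order condition give q = (60 − 48)/(12) = 1. So Q = 2 and P = 52.
CS = ½·(60 − 52)·2 = 8; PS = (52 − 48)·2 = 8; TS = 16.

TS = 16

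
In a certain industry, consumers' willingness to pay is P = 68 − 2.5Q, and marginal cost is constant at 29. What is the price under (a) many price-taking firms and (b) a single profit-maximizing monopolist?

Competition: P = 29; Monopoly: P = 48.5

Under competition P = MC = 29, so Q = (68 − 29)/2.5 = 15.6.
A monopolist chooses Q where MR = MC. MR = 68 − 5Q; setting this equal to 29 gives Q = 7.8 and P = 48.5.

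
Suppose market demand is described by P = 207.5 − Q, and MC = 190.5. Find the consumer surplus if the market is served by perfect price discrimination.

CS = 0

With perfect price discrimination, output is the efficient level Q = 17 (where demand meets MC), but every buyer pays their willingness to pay: CS = 0 and PS = total surplus.
CS = 0.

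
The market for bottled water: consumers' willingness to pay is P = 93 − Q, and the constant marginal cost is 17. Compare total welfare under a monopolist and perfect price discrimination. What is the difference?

A monopolist chooses Q where MR = MC. MR = 93 − 2Q; setting this equal to 17 gives Q = 38 and P = 55.
CS = ½·(93 − 55)·38 = 722; PS = (55 − 17)·38 = 1444; TS = 2166.
Under first-degree price discrimination the firm charges each unit its demand price and produces up to where P = MC, i.e. Q = 76. Consumer surplus is zero; producer surplus equals total surplus.
TS = 2888 (equal to competitive TS).
Change in total welfare: 2888 − 2166 = 722.

Total welfare rises by 722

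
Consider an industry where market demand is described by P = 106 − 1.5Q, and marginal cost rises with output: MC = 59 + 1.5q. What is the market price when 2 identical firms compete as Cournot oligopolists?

Cournot with 2 identical firms: the symmetric best-response condition is 106 − 4.5q = 59 + 1.5q. Each firm produces q = 47/6, total output Q = 47/3, price P = 82.5.

P = 82.5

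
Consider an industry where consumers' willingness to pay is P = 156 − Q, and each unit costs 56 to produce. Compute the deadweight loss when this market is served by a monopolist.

Under competition P = MC = 56, so Q = (156 − 56)/1 = 100.
The monopolist equates marginal revenue to marginal cost: 156 − 2Q = 56, so Q = 50. From demand, P = 106.
DWL is the triangle between Q = 50 and Q = 100: ½·(100 − 50)·(106 − 56) = 1250.

DWL = 1250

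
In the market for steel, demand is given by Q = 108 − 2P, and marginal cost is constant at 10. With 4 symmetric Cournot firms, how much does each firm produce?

q_i = 17.6

Inverting demand: P = 54 − 0.5Q.
Cournot with 4 identical firms: the symmetric best-response condition is 54 − 2.5q = 10. Each firm produces q = 17.6, total output Q = 70.4, price P = 18.8.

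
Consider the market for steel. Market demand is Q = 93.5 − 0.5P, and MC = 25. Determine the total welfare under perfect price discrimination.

Inverting demand: P = 187 − 2Q.
A perfectly discriminating monopolist sells every unit with P(Q) ≥ MC(Q), so output equals the competitive quantity Q = 81. Each buyer pays their reservation price, so CS = 0 and the firm captures all surplus.
TS = 6561 (equal to competitive TS).

TS = 6561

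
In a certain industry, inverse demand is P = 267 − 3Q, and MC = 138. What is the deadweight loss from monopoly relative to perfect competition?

Competitive firms price at marginal cost: P = 138, giving Q = 43.
A monopolist chooses Q where MR = MC. MR = 267 − 6Q; setting this equal to 138 gives Q = 21.5 and P = 202.5.
DWL is the triangle between Q = 21.5 and Q = 43: ½·(43 − 21.5)·(202.5 − 138) = 693.375.

DWL = 693.375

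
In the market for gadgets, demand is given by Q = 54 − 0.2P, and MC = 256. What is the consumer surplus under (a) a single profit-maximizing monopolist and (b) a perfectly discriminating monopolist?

Inverting demand: P = 270 − 5Q.
The monopolist equates marginal revenue to marginal cost: 270 − 10Q = 256, so Q = 1.4. From demand, P = 263.
CS = ½·(270 − 263)·1.4 = 4.9.
A perfectly discriminating monopolist sells every unit with P(Q) ≥ MC(Q), so output equals the competitive quantity Q = 2.8. Each buyer pays their reservation price, so CS = 0 and the firm captures all surplus.
CS = 0.

Monopoly: CS = 4.9; Perfect PD: CS = 0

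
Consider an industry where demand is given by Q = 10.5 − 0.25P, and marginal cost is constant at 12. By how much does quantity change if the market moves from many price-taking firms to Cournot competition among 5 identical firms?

Quantity falls by 1.25

Inverting demand: P = 42 − 4Q.
Under competition P = MC = 12, so Q = (42 − 12)/4 = 7.5.
In a 5-firm Cournot equilibrium, symmetry and the first-order condition give q = (42 − 12)/(24) = 1.25. So Q = 6.25 and P = 17.
Change in quantity: 6.25 − 7.5 = −1.25.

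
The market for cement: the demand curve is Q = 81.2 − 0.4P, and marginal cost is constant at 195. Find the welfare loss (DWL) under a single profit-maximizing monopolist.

Inverting demand: P = 203 − 2.5Q.
Perfect competition: P = MC = 195, so 203 − 2.5Q = 195 and Q = 3.2.
Monopoly sets MR = MC: 203 − 5Q = 195 ⇒ Q = 1.6, P = 203 − 2.5·1.6 = 199.
DWL is the triangle between Q = 1.6 and Q = 3.2: ½·(3.2 − 1.6)·(199 − 195) = 3.2.

DWL = 3.2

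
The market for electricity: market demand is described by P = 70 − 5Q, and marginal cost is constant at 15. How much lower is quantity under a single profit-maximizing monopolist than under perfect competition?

Quantity falls by 5.5

Under competition P = MC = 15, so Q = (70 − 15)/5 = 11.
Monopoly sets MR = MC: 70 − 10Q = 15 ⇒ Q = 5.5, P = 70 − 5·5.5 = 42.5.
Change in quantity: 5.5 − 11 = −5.5.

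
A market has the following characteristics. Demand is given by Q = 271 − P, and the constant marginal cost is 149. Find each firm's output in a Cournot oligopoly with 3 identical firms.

q_i = 30.5

Inverting demand: P = 271 − Q.
With 3 symmetric Cournot firms, each firm's FOC gives 271 − 4q = 149, so q = 30.5, Q = 3·30.5 = 91.5, and P = 179.5.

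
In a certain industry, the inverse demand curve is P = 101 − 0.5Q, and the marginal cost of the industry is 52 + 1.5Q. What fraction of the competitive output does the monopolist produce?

Q_m/Q_c = 0.8

Monopoly sets MR = MC: 101 − Q = 52 + 1.5Q ⇒ Q = 19.6, P = 101 − 0.5·19.6 = 91.2.
Competitive equilibrium sets price equal to marginal cost: 101 − 0.5Q = 52 + 1.5Q, so Q = 24.5 and P = 88.75.
Ratio Q_m/Q_c = 19.6/24.5 = 0.8.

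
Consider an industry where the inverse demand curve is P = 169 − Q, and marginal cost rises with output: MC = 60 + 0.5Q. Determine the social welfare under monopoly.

TS = 3326.68

Monopoly sets MR = MC: 169 − 2Q = 60 + 0.5Q ⇒ Q = 43.6, P = 169 − 43.6 = 125.4.
CS = ½·(169 − 125.4)·43.6 = 950.48; PS = (125.4·43.6 − 60·43.6 − ½·0.5·43.6²) = 2376.2; TS = 3326.68.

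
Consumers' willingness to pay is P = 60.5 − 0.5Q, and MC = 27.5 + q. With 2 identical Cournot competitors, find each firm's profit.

Cournot with 2 identical firms: the symmetric best-response condition is 60.5 − 1.5q = 27.5 + q. Each firm produces q = 13.2, total output Q = 26.4, price P = 47.3.
Each firm's profit = 47.3·13.2 − (27.5·13.2 + ½·1·13.2²) = 174.24.

π_i = 174.24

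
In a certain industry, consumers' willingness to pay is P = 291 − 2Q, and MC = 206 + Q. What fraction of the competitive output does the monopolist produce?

Q_m/Q_c = 0.6

A monopolist chooses Q where MR = MC. MR = 291 − 4Q; setting this equal to 206 + Q gives Q = 17 and P = 257.
Competitive equilibrium sets price equal to marginal cost: 291 − 2Q = 206 + Q, so Q = 85/3 and P = 703/3.
Ratio Q_m/Q_c = 17/(85/3) = 0.6.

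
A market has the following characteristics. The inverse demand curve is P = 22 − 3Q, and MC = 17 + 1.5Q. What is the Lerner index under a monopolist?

Lerner index = 0.1

A monopolist chooses Q where MR = MC. MR = 22 − 6Q; setting this equal to 17 + 1.5Q gives Q = 2/3 and P = 20.
Lerner index = (P − MC)/P = (20 − 18)/20 = 0.1.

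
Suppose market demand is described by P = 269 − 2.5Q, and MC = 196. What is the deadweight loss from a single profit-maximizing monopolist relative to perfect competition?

Under competition P = MC = 196, so Q = (269 − 196)/2.5 = 29.2.
A monopolist chooses Q where MR = MC. MR = 269 − 5Q; setting this equal to 196 gives Q = 14.6 and P = 232.5.
DWL is the triangle between Q = 14.6 and Q = 29.2: ½·(29.2 − 14.6)·(232.5 − 196) = 266.45.

DWL = 266.45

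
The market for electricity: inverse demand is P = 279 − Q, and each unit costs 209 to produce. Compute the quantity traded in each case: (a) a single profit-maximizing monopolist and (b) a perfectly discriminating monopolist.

Monopoly: Q = 35; Perfect PD: Q = 70

Monopoly sets MR = MC: 279 − 2Q = 209 ⇒ Q = 35, P = 279 − 35 = 244.
Under first-degree price discrimination the firm charges each unit its demand price and produces up to where P = MC, i.e. Q = 70. Consumer surplus is zero; producer surplus equals total surplus.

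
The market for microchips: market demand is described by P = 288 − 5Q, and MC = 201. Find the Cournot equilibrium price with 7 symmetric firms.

Cournot with 7 identical firms: the symmetric best-response condition is 288 − 40q = 201. Each firm produces q = 2.175, total output Q = 15.225, price P = 211.875.

P = 211.875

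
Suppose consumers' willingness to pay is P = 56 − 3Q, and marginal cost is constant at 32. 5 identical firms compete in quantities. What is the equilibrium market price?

P = 36

In a 5-firm Cournot equilibrium, symmetry and the first-order condition give q = (56 − 32)/(18) = 4/3. So Q = 20/3 and P = 36.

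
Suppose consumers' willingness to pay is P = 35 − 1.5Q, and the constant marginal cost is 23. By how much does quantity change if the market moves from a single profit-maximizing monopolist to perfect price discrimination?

The monopolist equates marginal revenue to marginal cost: 35 − 3Q = 23, so Q = 4. From demand, P = 29.
A perfectly discriminating monopolist sells every unit with P(Q) ≥ MC(Q), so output equals the competitive quantity Q = 8. Each buyer pays their reservation price, so CS = 0 and the firm captures all surplus.
Change in quantity: 8 − 4 = 4.

Q rises by 4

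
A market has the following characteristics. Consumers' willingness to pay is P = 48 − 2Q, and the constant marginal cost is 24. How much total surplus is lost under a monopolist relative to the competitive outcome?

DWL = 36

Perfect competition: P = MC = 24, so 48 − 2Q = 24 and Q = 12.
A monopolist chooses Q where MR = MC. MR = 48 − 4Q; setting this equal to 24 gives Q = 6 and P = 36.
DWL is the triangle between Q = 6 and Q = 12: ½·(12 − 6)·(36 − 24) = 36.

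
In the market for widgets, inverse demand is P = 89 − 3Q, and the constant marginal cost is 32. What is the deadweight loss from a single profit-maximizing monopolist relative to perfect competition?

DWL = 135.375

Competitive firms price at marginal cost: P = 32, giving Q = 19.
A monopolist chooses Q where MR = MC. MR = 89 − 6Q; setting this equal to 32 gives Q = 9.5 and P = 60.5.
DWL is the triangle between Q = 9.5 and Q = 19: ½·(19 − 9.5)·(60.5 − 32) = 135.375.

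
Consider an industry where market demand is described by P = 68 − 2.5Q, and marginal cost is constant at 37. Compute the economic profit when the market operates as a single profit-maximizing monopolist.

Profit = 96.1

The monopolist equates marginal revenue to marginal cost: 68 − 5Q = 37, so Q = 6.2. From demand, P = 52.5.
Profit = (52.5 − 37)·6.2 = 96.1.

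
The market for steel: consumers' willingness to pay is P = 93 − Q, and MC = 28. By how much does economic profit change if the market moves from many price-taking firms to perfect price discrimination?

Economic profit rises by 2112.5

Under competition P = MC = 28, so Q = (93 − 28)/1 = 65.
Profit = (28 − 28)·65 = 0.
A perfectly discriminating monopolist sells every unit with P(Q) ≥ MC(Q), so output equals the competitive quantity Q = 65. Each buyer pays their reservation price, so CS = 0 and the firm captures all surplus.
PS equals the full surplus area, 2112.5. Profit = 2112.5 = 2112.5.
Change in economic profit: 2112.5 − 0 = 2112.5.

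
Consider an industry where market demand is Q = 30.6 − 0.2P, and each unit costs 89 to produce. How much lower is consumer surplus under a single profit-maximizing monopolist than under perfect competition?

Inverting demand: P = 153 − 5Q.
Under competition P = MC = 89, so Q = (153 − 89)/5 = 12.8.
CS = ½·(153 − 89)·12.8 = 409.6.
The monopolist equates marginal revenue to marginal cost: 153 − 10Q = 89, so Q = 6.4. From demand, P = 121.
CS = ½·(153 − 121)·6.4 = 102.4.
Change in consumer surplus: 102.4 − 409.6 = −307.2.

CS falls by 307.2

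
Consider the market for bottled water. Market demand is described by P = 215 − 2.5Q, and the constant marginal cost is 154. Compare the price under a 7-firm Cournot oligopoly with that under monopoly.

Cournot: P = 161.625; Monopoly: P = 184.5

With 7 symmetric Cournot firms, each firm's FOC gives 215 − 20q = 154, so q = 3.05, Q = 7·3.05 = 21.35, and P = 161.625.
A monopolist chooses Q where MR = MC. MR = 215 − 5Q; setting this equal to 154 gives Q = 12.2 and P = 184.5.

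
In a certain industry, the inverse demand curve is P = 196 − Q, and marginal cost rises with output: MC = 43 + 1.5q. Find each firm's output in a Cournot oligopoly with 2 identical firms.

Cournot with 2 identical firms: the symmetric best-response condition is 196 − 3q = 43 + 1.5q. Each firm produces q = 34, total output Q = 68, price P = 128.

q_i = 34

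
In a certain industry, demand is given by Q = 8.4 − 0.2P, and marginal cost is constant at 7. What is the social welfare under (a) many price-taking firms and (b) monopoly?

Competition: TS = 122.5; Monopoly: TS = 91.875

Inverting demand: P = 42 − 5Q.
Under competition P = MC = 7, so Q = (42 − 7)/5 = 7.
CS = ½·(42 − 7)·7 = 122.5; PS = (7 − 7)·7 = 0; TS = 122.5.
A monopolist chooses Q where MR = MC. MR = 42 − 10Q; setting this equal to 7 gives Q = 3.5 and P = 24.5.
CS = ½·(42 − 24.5)·3.5 = 30.625; PS = (24.5 − 7)·3.5 = 61.25; TS = 91.875.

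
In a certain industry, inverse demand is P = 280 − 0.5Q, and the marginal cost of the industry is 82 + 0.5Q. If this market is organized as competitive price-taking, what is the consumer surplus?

CS = 9801

Competitive equilibrium sets price equal to marginal cost: 280 − 0.5Q = 82 + 0.5Q, so Q = 198 and P = 181.
CS = ½·(280 − 181)·198 = 9801.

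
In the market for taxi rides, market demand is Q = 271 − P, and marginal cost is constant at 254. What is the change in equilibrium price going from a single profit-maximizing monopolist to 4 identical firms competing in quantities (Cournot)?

Equilibrium price falls by 5.1

Inverting demand: P = 271 − Q.
A monopolist chooses Q where MR = MC. MR = 271 − 2Q; setting this equal to 254 gives Q = 8.5 and P = 262.5.
With 4 symmetric Cournot firms, each firm's FOC gives 271 − 5q = 254, so q = 3.4, Q = 4·3.4 = 13.6, and P = 257.4.
Change in equilibrium price: 257.4 − 262.5 = −5.1.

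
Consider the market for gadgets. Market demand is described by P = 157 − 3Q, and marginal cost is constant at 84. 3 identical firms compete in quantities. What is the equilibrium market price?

In a 3-firm Cournot equilibrium, symmetry and the first-order condition give q = (157 − 84)/(12) = 73/12. So Q = 18.25 and P = 102.25.

P = 102.25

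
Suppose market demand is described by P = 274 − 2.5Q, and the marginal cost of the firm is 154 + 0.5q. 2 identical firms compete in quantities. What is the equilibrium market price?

Cournot with 2 identical firms: the symmetric best-response condition is 274 − 7.5q = 154 + 0.5q. Each firm produces q = 15, total output Q = 30, price P = 199.

P = 199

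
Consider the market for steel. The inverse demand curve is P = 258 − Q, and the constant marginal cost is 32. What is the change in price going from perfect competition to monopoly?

Perfect competition: P = MC = 32, so 258 − Q = 32 and Q = 226.
The monopolist equates marginal revenue to marginal cost: 258 − 2Q = 32, so Q = 113. From demand, P = 145.
Change in price: 145 − 32 = 113.

P rises by 113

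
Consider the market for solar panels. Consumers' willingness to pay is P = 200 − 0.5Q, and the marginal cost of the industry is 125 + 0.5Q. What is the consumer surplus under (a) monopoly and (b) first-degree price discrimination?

Monopoly: CS = 625; Perfect PD: CS = 0

A monopolist chooses Q where MR = MC. MR = 200 − Q; setting this equal to 125 + 0.5Q gives Q = 50 and P = 175.
CS = ½·(200 − 175)·50 = 625.
Under first-degree price discrimination the firm charges each unit its demand price and produces up to where P = MC, i.e. Q = 75. Consumer surplus is zero; producer surplus equals total surplus.
CS = 0.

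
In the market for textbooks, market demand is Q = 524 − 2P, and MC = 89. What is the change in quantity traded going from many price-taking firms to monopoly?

Quantity traded falls by 173

Inverting demand: P = 262 − 0.5Q.
Competitive firms price at marginal cost: P = 89, giving Q = 346.
A monopolist chooses Q where MR = MC. MR = 262 − Q; setting this equal to 89 gives Q = 173 and P = 175.5.
Change in quantity traded: 173 − 346 = −173.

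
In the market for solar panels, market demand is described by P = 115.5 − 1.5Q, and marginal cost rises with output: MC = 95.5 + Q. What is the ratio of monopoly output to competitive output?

Q_m/Q_c = 0.625

A monopolist chooses Q where MR = MC. MR = 115.5 − 3Q; setting this equal to 95.5 + Q gives Q = 5 and P = 108.
Under competition P = MC: 115.5 − 1.5Q = 95.5 + Q ⇒ Q = 8, P = 103.5.
Ratio Q_m/Q_c = 5/8 = 0.625.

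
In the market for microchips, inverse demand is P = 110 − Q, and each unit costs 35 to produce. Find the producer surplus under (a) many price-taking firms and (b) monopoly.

Competition: PS = 0; Monopoly: PS = 1406.25

Perfect competition: P = MC = 35, so 110 − Q = 35 and Q = 75.
PS = (35 − 35)·75 = 0.
The monopolist equates marginal revenue to marginal cost: 110 − 2Q = 35, so Q = 37.5. From demand, P = 72.5.
PS = (72.5 − 35)·37.5 = 1406.25.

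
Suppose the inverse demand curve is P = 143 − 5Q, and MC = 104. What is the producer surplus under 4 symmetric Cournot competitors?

In a 4-firm Cournot equilibrium, symmetry and the first-order condition give q = (143 − 104)/(25) = 1.56. So Q = 6.24 and P = 111.8.
PS = (111.8 − 104)·6.24 = 48.672.

PS = 48.672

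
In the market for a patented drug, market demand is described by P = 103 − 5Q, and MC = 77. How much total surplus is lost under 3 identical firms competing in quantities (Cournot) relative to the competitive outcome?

DWL = 4.225

Under competition P = MC = 77, so Q = (103 − 77)/5 = 5.2.
Cournot with 3 identical firms: the symmetric best-response condition is 103 − 20q = 77. Each firm produces q = 1.3, total output Q = 3.9, price P = 83.5.
DWL is the triangle between Q = 3.9 and Q = 5.2: ½·(5.2 − 3.9)·(83.5 − 77) = 4.225.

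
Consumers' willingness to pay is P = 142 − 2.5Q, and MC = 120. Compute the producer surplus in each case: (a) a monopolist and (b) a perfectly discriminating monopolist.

Monopoly: PS = 48.4; Perfect PD: PS = 96.8

The monopolist equates marginal revenue to marginal cost: 142 − 5Q = 120, so Q = 4.4. From demand, P = 131.
PS = (131 − 120)·4.4 = 48.4.
Under first-degree price discrimination the firm charges each unit its demand price and produces up to where P = MC, i.e. Q = 8.8. Consumer surplus is zero; producer surplus equals total surplus.
PS = ½·(142 − 120)·8.8 = 96.8.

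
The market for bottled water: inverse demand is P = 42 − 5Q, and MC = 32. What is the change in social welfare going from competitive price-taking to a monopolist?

TS falls by 2.5

Competitive firms price at marginal cost: P = 32, giving Q = 2.
CS = ½·(42 − 32)·2 = 10; PS = (32 − 32)·2 = 0; TS = 10.
Monopoly sets MR = MC: 42 − 10Q = 32 ⇒ Q = 1, P = 42 − 5·1 = 37.
CS = ½·(42 − 37)·1 = 2.5; PS = (37 − 32)·1 = 5; TS = 7.5.
Change in social welfare: 7.5 − 10 = −2.5.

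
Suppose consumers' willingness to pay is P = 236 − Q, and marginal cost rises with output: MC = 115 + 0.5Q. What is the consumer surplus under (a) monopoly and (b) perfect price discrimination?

The monopolist equates marginal revenue to marginal cost: 236 − 2Q = 115 + 0.5Q, so Q = 48.4. From demand, P = 187.6.
CS = ½·(236 − 187.6)·48.4 = 1171.28.
With perfect price discrimination, output is the efficient level Q = 242/3 (where demand meets MC), but every buyer pays their willingness to pay: CS = 0 and PS = total surplus.
CS = 0.

Monopoly: CS = 1171.28; Perfect PD: CS = 0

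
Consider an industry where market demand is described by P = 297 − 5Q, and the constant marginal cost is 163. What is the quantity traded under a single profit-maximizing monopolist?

Q = 13.4

A monopolist chooses Q where MR = MC. MR = 297 − 10Q; setting this equal to 163 gives Q = 13.4 and P = 230.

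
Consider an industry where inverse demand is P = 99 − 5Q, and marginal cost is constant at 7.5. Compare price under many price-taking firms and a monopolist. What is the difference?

Competitive firms price at marginal cost: P = 7.5, giving Q = 18.3.
Monopoly sets MR = MC: 99 − 10Q = 7.5 ⇒ Q = 9.15, P = 99 − 5·9.15 = 53.25.
Change in price: 53.25 − 7.5 = 45.75.

Price rises by 45.75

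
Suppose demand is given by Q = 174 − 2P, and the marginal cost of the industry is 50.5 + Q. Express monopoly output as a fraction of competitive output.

Q_m/Q_c = 0.75

Inverting demand: P = 87 − 0.5Q.
The monopolist equates marginal revenue to marginal cost: 87 − Q = 50.5 + Q, so Q = 18.25. From demand, P = 77.875.
Under competition P = MC: 87 − 0.5Q = 50.5 + Q ⇒ Q = 73/3, P = 449/6.
Ratio Q_m/Q_c = 18.25/(73/3) = 0.75.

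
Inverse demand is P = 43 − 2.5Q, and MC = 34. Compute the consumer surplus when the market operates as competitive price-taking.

Competitive firms price at marginal cost: P = 34, giving Q = 3.6.
CS = ½·(43 − 34)·3.6 = 16.2.

CS = 16.2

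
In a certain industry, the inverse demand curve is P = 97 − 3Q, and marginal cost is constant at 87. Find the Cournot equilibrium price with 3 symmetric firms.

P = 89.5

With 3 symmetric Cournot firms, each firm's FOC gives 97 − 12q = 87, so q = 5/6, Q = 3·5/6 = 2.5, and P = 89.5.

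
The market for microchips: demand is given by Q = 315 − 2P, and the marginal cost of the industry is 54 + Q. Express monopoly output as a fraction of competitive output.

Q_m/Q_c = 0.75

Inverting demand: P = 157.5 − 0.5Q.
A monopolist chooses Q where MR = MC. MR = 157.5 − Q; setting this equal to 54 + Q gives Q = 51.75 and P = 131.625.
Under competition P = MC: 157.5 − 0.5Q = 54 + Q ⇒ Q = 69, P = 123.
Ratio Q_m/Q_c = 51.75/69 = 0.75.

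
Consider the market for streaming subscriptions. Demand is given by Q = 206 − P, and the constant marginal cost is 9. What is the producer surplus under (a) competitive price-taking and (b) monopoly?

Inverting demand: P = 206 − Q.
Perfect competition: P = MC = 9, so 206 − Q = 9 and Q = 197.
PS = (9 − 9)·197 = 0.
The monopolist equates marginal revenue to marginal cost: 206 − 2Q = 9, so Q = 98.5. From demand, P = 107.5.
PS = (107.5 − 9)·98.5 = 9702.25.

Competition: PS = 0; Monopoly: PS = 9702.25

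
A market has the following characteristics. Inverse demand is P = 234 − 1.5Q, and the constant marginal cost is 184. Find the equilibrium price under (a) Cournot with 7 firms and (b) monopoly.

With 7 symmetric Cournot firms, each firm's FOC gives 234 − 12q = 184, so q = 25/6, Q = 7·25/6 = 175/6, and P = 190.25.
A monopolist chooses Q where MR = MC. MR = 234 − 3Q; setting this equal to 184 gives Q = 50/3 and P = 209.

Cournot: P = 190.25; Monopoly: P = 209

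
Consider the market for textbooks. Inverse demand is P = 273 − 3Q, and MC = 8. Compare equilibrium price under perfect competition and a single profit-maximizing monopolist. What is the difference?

P rises by 132.5

Perfect competition: P = MC = 8, so 273 − 3Q = 8 and Q = 265/3.
Monopoly sets MR = MC: 273 − 6Q = 8 ⇒ Q = 265/6, P = 273 − 3·265/6 = 140.5.
Change in equilibrium price: 140.5 − 8 = 132.5.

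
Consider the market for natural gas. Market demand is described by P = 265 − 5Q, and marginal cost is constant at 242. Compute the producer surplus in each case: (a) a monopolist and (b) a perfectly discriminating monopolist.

Monopoly: PS = 26.45; Perfect PD: PS = 52.9

A monopolist chooses Q where MR = MC. MR = 265 − 10Q; setting this equal to 242 gives Q = 2.3 and P = 253.5.
PS = (253.5 − 242)·2.3 = 26.45.
A perfectly discriminating monopolist sells every unit with P(Q) ≥ MC(Q), so output equals the competitive quantity Q = 4.6. Each buyer pays their reservation price, so CS = 0 and the firm captures all surplus.
PS = ½·(265 − 242)·4.6 = 52.9.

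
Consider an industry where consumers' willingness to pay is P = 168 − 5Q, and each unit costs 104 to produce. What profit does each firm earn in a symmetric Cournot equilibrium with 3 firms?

In a 3-firm Cournot equilibrium, symmetry and the first-order condition give q = (168 − 104)/(20) = 3.2. So Q = 9.6 and P = 120.
Each firm's profit = (120 − 104)·3.2 = 51.2.

π_i = 51.2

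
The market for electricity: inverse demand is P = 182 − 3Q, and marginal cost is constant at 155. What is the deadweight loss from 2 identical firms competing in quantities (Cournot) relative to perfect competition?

DWL = 13.5

Competitive firms price at marginal cost: P = 155, giving Q = 9.
Cournot with 2 identical firms: the symmetric best-response condition is 182 − 9q = 155. Each firm produces q = 3, total output Q = 6, price P = 164.
DWL is the triangle between Q = 6 and Q = 9: ½·(9 − 6)·(164 − 155) = 13.5.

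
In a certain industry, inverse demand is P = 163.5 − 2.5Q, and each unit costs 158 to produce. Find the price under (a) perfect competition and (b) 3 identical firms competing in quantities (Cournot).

Competitive firms price at marginal cost: P = 158, giving Q = 2.2.
Cournot with 3 identical firms: the symmetric best-response condition is 163.5 − 10q = 158. Each firm produces q = 0.55, total output Q = 1.65, price P = 159.375.

Competition: P = 158; Cournot: P = 159.375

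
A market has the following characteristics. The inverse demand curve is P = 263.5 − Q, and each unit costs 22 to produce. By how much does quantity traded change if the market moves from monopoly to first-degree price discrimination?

Q rises by 120.75

Monopoly sets MR = MC: 263.5 − 2Q = 22 ⇒ Q = 120.75, P = 263.5 − 120.75 = 142.75.
With perfect price discrimination, output is the efficient level Q = 241.5 (where demand meets MC), but every buyer pays their willingness to pay: CS = 0 and PS = total surplus.
Change in quantity traded: 241.5 − 120.75 = 120.75.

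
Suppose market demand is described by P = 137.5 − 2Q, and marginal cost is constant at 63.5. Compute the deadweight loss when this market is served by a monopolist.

Competitive firms price at marginal cost: P = 63.5, giving Q = 37.
Monopoly sets MR = MC: 137.5 − 4Q = 63.5 ⇒ Q = 18.5, P = 137.5 − 2·18.5 = 100.5.
DWL is the triangle between Q = 18.5 and Q = 37: ½·(37 − 18.5)·(100.5 − 63.5) = 342.25.

DWL = 342.25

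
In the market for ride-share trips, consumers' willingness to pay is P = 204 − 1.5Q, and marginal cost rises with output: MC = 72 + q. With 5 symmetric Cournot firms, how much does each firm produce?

Cournot with 5 identical firms: the symmetric best-response condition is 204 − 9q = 72 + q. Each firm produces q = 13.2, total output Q = 66, price P = 105.

q_i = 13.2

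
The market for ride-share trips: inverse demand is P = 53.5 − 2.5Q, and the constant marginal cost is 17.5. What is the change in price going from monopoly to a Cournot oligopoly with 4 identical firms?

P falls by 10.8

Monopoly sets MR = MC: 53.5 − 5Q = 17.5 ⇒ Q = 7.2, P = 53.5 − 2.5·7.2 = 35.5.
With 4 symmetric Cournot firms, each firm's FOC gives 53.5 − 12.5q = 17.5, so q = 2.88, Q = 4·2.88 = 11.52, and P = 24.7.
Change in price: 24.7 − 35.5 = −10.8.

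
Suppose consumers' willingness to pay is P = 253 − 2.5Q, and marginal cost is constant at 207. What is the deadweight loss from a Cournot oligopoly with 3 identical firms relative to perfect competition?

DWL = 26.45

Competitive firms price at marginal cost: P = 207, giving Q = 18.4.
With 3 symmetric Cournot firms, each firm's FOC gives 253 − 10q = 207, so q = 4.6, Q = 3·4.6 = 13.8, and P = 218.5.
DWL is the triangle between Q = 13.8 and Q = 18.4: ½·(18.4 − 13.8)·(218.5 − 207) = 26.45.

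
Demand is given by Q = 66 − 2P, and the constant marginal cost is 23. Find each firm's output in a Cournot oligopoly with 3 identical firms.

q_i = 5

Inverting demand: P = 33 − 0.5Q.
Cournot with 3 identical firms: the symmetric best-response condition is 33 − 2q = 23. Each firm produces q = 5, total output Q = 15, price P = 25.5.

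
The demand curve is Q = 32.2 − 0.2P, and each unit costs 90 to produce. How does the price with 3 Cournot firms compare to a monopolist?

Inverting demand: P = 161 − 5Q.
With 3 symmetric Cournot firms, each firm's FOC gives 161 − 20q = 90, so q = 3.55, Q = 3·3.55 = 10.65, and P = 107.75.
Monopoly sets MR = MC: 161 − 10Q = 90 ⇒ Q = 7.1, P = 161 − 5·7.1 = 125.5.

Cournot: P = 107.75; Monopoly: P = 125.5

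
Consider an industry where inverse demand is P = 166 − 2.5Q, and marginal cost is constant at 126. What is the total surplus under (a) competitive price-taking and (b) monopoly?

Perfect competition: P = MC = 126, so 166 − 2.5Q = 126 and Q = 16.
CS = ½·(166 − 126)·16 = 320; PS = (126 − 126)·16 = 0; TS = 320.
Monopoly sets MR = MC: 166 − 5Q = 126 ⇒ Q = 8, P = 166 − 2.5·8 = 146.
CS = ½·(166 − 146)·8 = 80; PS = (146 − 126)·8 = 160; TS = 240.

Competition: TS = 320; Monopoly: TS = 240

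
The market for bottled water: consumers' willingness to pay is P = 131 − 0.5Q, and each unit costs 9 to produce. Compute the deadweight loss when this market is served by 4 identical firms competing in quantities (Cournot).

DWL = 595.36

Competitive firms price at marginal cost: P = 9, giving Q = 244.
In a 4-firm Cournot equilibrium, symmetry and the first-order condition give q = (131 − 9)/(2.5) = 48.8. So Q = 195.2 and P = 33.4.
DWL is the triangle between Q = 195.2 and Q = 244: ½·(244 − 195.2)·(33.4 − 9) = 595.36.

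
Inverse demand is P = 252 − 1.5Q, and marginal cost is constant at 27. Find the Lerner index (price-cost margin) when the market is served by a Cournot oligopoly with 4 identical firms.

With 4 symmetric Cournot firms, each firm's FOC gives 252 − 7.5q = 27, so q = 30, Q = 4·30 = 120, and P = 72.
Lerner index = (P − MC)/P = (72 − 27)/72 = 0.625.

Lerner index = 0.625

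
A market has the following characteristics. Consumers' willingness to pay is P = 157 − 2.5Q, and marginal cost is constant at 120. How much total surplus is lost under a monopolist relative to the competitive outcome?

Competitive firms price at marginal cost: P = 120, giving Q = 14.8.
Monopoly sets MR = MC: 157 − 5Q = 120 ⇒ Q = 7.4, P = 157 − 2.5·7.4 = 138.5.
DWL is the triangle between Q = 7.4 and Q = 14.8: ½·(14.8 − 7.4)·(138.5 − 120) = 68.45.

DWL = 68.45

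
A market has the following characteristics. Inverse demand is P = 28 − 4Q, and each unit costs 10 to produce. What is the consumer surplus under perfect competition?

Competitive firms price at marginal cost: P = 10, giving Q = 4.5.
CS = ½·(28 − 10)·4.5 = 40.5.

CS = 40.5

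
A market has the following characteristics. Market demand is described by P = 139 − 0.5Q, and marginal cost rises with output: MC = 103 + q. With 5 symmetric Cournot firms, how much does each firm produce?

In a 5-firm Cournot equilibrium, symmetry and the first-order condition give q = (139 − 103)/(4) = 9. So Q = 45 and P = 116.5.

q_i = 9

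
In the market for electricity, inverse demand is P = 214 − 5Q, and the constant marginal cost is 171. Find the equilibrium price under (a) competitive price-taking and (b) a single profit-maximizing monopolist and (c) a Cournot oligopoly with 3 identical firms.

Competition: P = 171; Monopoly: P = 192.5; Cournot: P = 181.75

Under competition P = MC = 171, so Q = (214 − 171)/5 = 8.6.
A monopolist chooses Q where MR = MC. MR = 214 − 10Q; setting this equal to 171 gives Q = 4.3 and P = 192.5.
In a 3-firm Cournot equilibrium, symmetry and the first-order condition give q = (214 − 171)/(20) = 2.15. So Q = 6.45 and P = 181.75.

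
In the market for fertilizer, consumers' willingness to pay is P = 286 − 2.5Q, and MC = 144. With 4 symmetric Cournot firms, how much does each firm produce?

q_i = 11.36

In a 4-firm Cournot equilibrium, symmetry and the first-order condition give q = (286 − 144)/(12.5) = 11.36. So Q = 45.44 and P = 172.4.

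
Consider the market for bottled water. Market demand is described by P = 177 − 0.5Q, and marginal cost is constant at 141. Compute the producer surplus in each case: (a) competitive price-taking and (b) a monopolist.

Competition: PS = 0; Monopoly: PS = 648

Competitive firms price at marginal cost: P = 141, giving Q = 72.
PS = (141 − 141)·72 = 0.
A monopolist chooses Q where MR = MC. MR = 177 − Q; setting this equal to 141 gives Q = 36 and P = 159.
PS = (159 − 141)·36 = 648.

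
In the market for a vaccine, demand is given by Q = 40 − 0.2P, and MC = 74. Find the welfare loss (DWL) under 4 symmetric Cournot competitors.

Inverting demand: P = 200 − 5Q.
Competitive firms price at marginal cost: P = 74, giving Q = 25.2.
Cournot with 4 identical firms: the symmetric best-response condition is 200 − 25q = 74. Each firm produces q = 5.04, total output Q = 20.16, price P = 99.2.
DWL is the triangle between Q = 20.16 and Q = 25.2: ½·(25.2 − 20.16)·(99.2 − 74) = 63.504.

DWL = 63.504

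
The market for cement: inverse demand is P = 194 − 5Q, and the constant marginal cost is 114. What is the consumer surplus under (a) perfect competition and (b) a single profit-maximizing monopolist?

Competition: CS = 640; Monopoly: CS = 160

Competitive firms price at marginal cost: P = 114, giving Q = 16.
CS = ½·(194 − 114)·16 = 640.
Monopoly sets MR = MC: 194 − 10Q = 114 ⇒ Q = 8, P = 194 − 5·8 = 154.
CS = ½·(194 − 154)·8 = 160.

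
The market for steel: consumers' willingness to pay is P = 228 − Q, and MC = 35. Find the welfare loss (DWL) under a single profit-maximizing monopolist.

Under competition P = MC = 35, so Q = (228 − 35)/1 = 193.
Monopoly sets MR = MC: 228 − 2Q = 35 ⇒ Q = 96.5, P = 228 − 96.5 = 131.5.
DWL is the triangle between Q = 96.5 and Q = 193: ½·(193 − 96.5)·(131.5 − 35) = 4656.125.

DWL = 4656.125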